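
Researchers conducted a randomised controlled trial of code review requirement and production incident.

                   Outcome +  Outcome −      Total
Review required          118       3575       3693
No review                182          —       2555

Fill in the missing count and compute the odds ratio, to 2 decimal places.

The missing cell is in the unexposed row: 2555 − 182 = 2373.
So a = 118, b = 3575, c = 182, d = 2373.
OR = (a·d)/(b·c) = (118 × 2373) / (3575 × 182) = 280014 / 650650 = 0.43036

0.43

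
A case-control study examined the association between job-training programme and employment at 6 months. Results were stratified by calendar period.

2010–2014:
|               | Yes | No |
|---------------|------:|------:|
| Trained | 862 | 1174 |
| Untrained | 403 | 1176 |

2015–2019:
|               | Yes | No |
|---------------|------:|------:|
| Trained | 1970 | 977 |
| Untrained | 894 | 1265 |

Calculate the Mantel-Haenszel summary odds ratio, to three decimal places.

OR_MH = Σ(aᵢdᵢ/nᵢ) / Σ(bᵢcᵢ/nᵢ), where nᵢ is the stratum total.
Stratum 1 (2010–2014): n = 3615; a·d/n = 862·1176/3615 = 280.4183; b·c/n = 1174·403/3615 = 130.8775
Stratum 2 (2015–2019): n = 5106; a·d/n = 1970·1265/5106 = 488.0631; b·c/n = 977·894/5106 = 171.0611
OR_MH = (280.4183 + 488.0631) / (130.8775 + 171.0611) = 768.4813 / 301.9386 = 2.54516

2.545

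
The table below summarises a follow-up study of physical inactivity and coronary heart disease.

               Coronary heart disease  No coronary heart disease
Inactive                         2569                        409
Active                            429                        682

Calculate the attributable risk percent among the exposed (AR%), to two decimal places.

Cells: a = 2569, b = 409, c = 429, d = 682.
Risk in exposed = 2569/2978 = 0.86266; risk in unexposed = 429/1111 = 0.38614.
RR = 0.86266/0.38614 = 2.23407
AR% = (RR − 1)/RR × 100 = (2.23407 − 1)/2.23407 × 100 = 55.2386%

55.24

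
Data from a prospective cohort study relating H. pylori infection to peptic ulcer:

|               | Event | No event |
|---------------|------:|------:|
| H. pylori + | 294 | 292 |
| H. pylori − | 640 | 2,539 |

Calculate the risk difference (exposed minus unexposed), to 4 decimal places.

Cells: a = 294, b = 292, c = 640, d = 2539.
Risk in exposed = 294/586 = 0.501706; risk in unexposed = 640/3179 = 0.201321.
Risk difference = 0.501706 − 0.201321 = 0.300385

0.3004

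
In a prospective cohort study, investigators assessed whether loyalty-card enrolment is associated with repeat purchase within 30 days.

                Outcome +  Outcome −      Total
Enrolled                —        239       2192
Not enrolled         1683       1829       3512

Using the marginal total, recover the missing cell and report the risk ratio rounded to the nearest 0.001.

The missing cell is in the exposed row: 2192 − 239 = 1953.
So a = 1953, b = 239, c = 1683, d = 1829.
RR = [a/(a+b)] / [c/(c+d)] = (1953/2192) / (1683/3512) = 0.89097/0.47921 = 1.85923

1.859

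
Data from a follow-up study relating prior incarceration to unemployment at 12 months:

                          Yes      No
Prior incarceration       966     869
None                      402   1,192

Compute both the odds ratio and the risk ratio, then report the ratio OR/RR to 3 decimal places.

1.579

Cells: a = 966, b = 869, c = 402, d = 1192.
OR = (966·1192)/(869·402) = 1151472/349338 = 3.29615
Risk in exposed = 966/1835 = 0.52643; risk in unexposed = 402/1594 = 0.25220; RR = 2.08739
OR/RR = 3.29615 / 2.08739 = 1.57908
The outcome is not rare, so the OR lies further from 1 than the RR.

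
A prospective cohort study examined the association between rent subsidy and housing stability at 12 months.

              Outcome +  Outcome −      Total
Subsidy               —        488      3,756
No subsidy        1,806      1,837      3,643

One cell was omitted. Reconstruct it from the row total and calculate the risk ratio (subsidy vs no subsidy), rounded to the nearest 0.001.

1.755

The missing cell is in the exposed row: 3756 − 488 = 3268.
So a = 3268, b = 488, c = 1806, d = 1837.
RR = [a/(a+b)] / [c/(c+d)] = (3268/3756) / (1806/3643) = 0.87007/0.49575 = 1.75508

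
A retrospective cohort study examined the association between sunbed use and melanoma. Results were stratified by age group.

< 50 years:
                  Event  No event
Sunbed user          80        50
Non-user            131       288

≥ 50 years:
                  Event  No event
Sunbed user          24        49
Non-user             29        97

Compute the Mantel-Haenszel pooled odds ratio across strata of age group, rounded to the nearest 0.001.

OR_MH = Σ(aᵢdᵢ/nᵢ) / Σ(bᵢcᵢ/nᵢ), where nᵢ is the stratum total.
Stratum 1 (< 50 years): n = 549; a·d/n = 80·288/549 = 41.9672; b·c/n = 50·131/549 = 11.9308
Stratum 2 (≥ 50 years): n = 199; a·d/n = 24·97/199 = 11.6985; b·c/n = 49·29/199 = 7.1407
OR_MH = (41.9672 + 11.6985) / (11.9308 + 7.1407) = 53.6657 / 19.0715 = 2.81392

2.814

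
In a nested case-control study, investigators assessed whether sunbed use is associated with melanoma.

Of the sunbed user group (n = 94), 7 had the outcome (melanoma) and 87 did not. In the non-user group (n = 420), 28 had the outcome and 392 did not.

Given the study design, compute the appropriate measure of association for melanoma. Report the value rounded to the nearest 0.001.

1.126

From the description: a = 7, b = 87, c = 28, d = 392.
This is a nested case-control study: participants were sampled on outcome status, so risks in the source population cannot be estimated directly — relative risk is not valid here. The odds ratio is the appropriate measure.
OR = (a·d)/(b·c) = (7 × 392) / (87 × 28) = 2744 / 2436 = 1.12644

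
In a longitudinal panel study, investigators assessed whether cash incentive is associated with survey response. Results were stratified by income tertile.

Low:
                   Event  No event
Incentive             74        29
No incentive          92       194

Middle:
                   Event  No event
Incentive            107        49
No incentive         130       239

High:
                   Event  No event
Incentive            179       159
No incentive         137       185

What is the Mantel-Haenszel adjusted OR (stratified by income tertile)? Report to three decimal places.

2.612

OR_MH = Σ(aᵢdᵢ/nᵢ) / Σ(bᵢcᵢ/nᵢ), where nᵢ is the stratum total.
Stratum 1 (Low): n = 389; a·d/n = 74·194/389 = 36.9049; b·c/n = 29·92/389 = 6.8586
Stratum 2 (Middle): n = 525; a·d/n = 107·239/525 = 48.7105; b·c/n = 49·130/525 = 12.1333
Stratum 3 (High): n = 660; a·d/n = 179·185/660 = 50.1742; b·c/n = 159·137/660 = 33.0045
OR_MH = (36.9049 + 48.7105 + 50.1742) / (6.8586 + 12.1333 + 33.0045) = 135.7896 / 51.9965 = 2.61151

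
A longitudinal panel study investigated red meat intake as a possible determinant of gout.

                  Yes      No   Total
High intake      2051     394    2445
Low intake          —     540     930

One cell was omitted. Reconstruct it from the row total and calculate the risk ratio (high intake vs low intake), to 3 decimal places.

The missing cell is in the unexposed row: 930 − 540 = 390.
So a = 2051, b = 394, c = 390, d = 540.
RR = [a/(a+b)] / [c/(c+d)] = (2051/2445) / (390/930) = 0.83885/0.41935 = 2.00035

2.000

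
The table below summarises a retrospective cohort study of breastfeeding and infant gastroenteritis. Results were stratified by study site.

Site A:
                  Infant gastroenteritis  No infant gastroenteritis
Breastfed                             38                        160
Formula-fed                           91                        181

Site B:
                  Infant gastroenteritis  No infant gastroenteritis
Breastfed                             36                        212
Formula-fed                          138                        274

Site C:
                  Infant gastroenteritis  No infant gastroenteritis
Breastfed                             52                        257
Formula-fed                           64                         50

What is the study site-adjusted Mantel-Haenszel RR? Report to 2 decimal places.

0.43

RR_MH = Σ(aᵢ·n₀ᵢ/nᵢ) / Σ(cᵢ·n₁ᵢ/nᵢ), with n₁ᵢ = aᵢ+bᵢ (exposed), n₀ᵢ = cᵢ+dᵢ (unexposed), nᵢ = n₁ᵢ+n₀ᵢ.
Stratum 1 (Site A): n₁ = 198, n₀ = 272, n = 470; a·n₀/n = 38·272/470 = 21.9915; c·n₁/n = 91·198/470 = 38.3362
Stratum 2 (Site B): n₁ = 248, n₀ = 412, n = 660; a·n₀/n = 36·412/660 = 22.4727; c·n₁/n = 138·248/660 = 51.8545
Stratum 3 (Site C): n₁ = 309, n₀ = 114, n = 423; a·n₀/n = 52·114/423 = 14.0142; c·n₁/n = 64·309/423 = 46.7518
RR_MH = (21.9915 + 22.4727 + 14.0142) / (38.3362 + 51.8545 + 46.7518) = 58.4784 / 136.9425 = 0.42703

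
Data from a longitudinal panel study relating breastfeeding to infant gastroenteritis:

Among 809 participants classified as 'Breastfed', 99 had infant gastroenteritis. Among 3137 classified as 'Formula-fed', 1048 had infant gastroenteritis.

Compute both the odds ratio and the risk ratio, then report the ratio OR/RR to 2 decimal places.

From the description: a = 99, b = 710, c = 1048, d = 2089.
OR = (99·2089)/(710·1048) = 206811/744080 = 0.27794
Risk in exposed = 99/809 = 0.12237; risk in unexposed = 1048/3137 = 0.33408; RR = 0.36630
OR/RR = 0.27794 / 0.36630 = 0.75878
The outcome is not rare, so the OR lies further from 1 than the RR.

0.76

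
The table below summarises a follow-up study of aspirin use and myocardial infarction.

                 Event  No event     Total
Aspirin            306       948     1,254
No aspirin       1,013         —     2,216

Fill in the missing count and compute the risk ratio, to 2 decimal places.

The missing cell is in the unexposed row: 2216 − 1013 = 1203.
So a = 306, b = 948, c = 1013, d = 1203.
RR = [a/(a+b)] / [c/(c+d)] = (306/1254) / (1013/2216) = 0.24402/0.45713 = 0.53381

0.53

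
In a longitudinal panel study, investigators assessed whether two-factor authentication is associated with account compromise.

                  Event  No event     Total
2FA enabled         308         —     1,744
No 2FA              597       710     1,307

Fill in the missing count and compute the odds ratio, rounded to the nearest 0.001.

0.255

The missing cell is in the exposed row: 1744 − 308 = 1436.
So a = 308, b = 1436, c = 597, d = 710.
OR = (a·d)/(b·c) = (308 × 710) / (1436 × 597) = 218680 / 857292 = 0.25508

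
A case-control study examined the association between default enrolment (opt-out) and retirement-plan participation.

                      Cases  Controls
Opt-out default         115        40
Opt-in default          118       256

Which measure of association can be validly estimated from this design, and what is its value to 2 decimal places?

Cells: a = 115, b = 40, c = 118, d = 256.
This is a case-control study: participants were sampled on outcome status, so risks in the source population cannot be estimated directly — relative risk is not valid here. The odds ratio is the appropriate measure.
OR = (a·d)/(b·c) = (115 × 256) / (40 × 118) = 29440 / 4720 = 6.23729

6.24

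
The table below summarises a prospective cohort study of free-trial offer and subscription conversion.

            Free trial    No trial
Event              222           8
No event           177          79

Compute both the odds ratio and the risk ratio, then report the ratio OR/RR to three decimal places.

2.047

Reading the table with exposure as columns: a = 222 (Free trial, case), b = 177 (Free trial, non-case), c = 8 (No trial, case), d = 79.
OR = (222·79)/(177·8) = 17538/1416 = 12.38559
Risk in exposed = 222/399 = 0.55639; risk in unexposed = 8/87 = 0.09195; RR = 6.05075
OR/RR = 12.38559 / 6.05075 = 2.04695
The outcome is not rare, so the OR lies further from 1 than the RR.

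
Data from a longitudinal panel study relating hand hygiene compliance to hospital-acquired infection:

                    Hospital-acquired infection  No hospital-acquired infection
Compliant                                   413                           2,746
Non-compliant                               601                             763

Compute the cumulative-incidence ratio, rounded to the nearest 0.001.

0.297

Cells: a = 413, b = 2746, c = 601, d = 763.
Risk in exposed = 413/3159 = 0.13074; risk in unexposed = 601/1364 = 0.44062.
RR = 0.13074 / 0.44062 = 0.29672
The risk is 70% lower among the exposed than among the unexposed.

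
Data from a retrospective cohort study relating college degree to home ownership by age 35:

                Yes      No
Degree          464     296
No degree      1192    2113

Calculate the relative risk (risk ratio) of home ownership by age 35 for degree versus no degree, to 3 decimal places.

1.693

Cells: a = 464, b = 296, c = 1192, d = 2113.
Risk in exposed = 464/760 = 0.61053; risk in unexposed = 1192/3305 = 0.36067.
RR = 0.61053 / 0.36067 = 1.69278
The risk among the exposed is 1.69 times that among the unexposed.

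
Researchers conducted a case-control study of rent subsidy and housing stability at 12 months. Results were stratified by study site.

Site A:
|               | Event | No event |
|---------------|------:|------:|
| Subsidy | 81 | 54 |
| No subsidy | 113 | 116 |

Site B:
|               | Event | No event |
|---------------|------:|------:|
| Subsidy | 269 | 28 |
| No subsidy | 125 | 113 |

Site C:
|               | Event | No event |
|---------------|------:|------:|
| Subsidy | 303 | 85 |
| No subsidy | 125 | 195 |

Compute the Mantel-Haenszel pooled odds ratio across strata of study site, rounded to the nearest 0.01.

4.33

OR_MH = Σ(aᵢdᵢ/nᵢ) / Σ(bᵢcᵢ/nᵢ), where nᵢ is the stratum total.
Stratum 1 (Site A): n = 364; a·d/n = 81·116/364 = 25.8132; b·c/n = 54·113/364 = 16.7637
Stratum 2 (Site B): n = 535; a·d/n = 269·113/535 = 56.8168; b·c/n = 28·125/535 = 6.5421
Stratum 3 (Site C): n = 708; a·d/n = 303·195/708 = 83.4534; b·c/n = 85·125/708 = 15.0071
OR_MH = (25.8132 + 56.8168 + 83.4534) / (16.7637 + 6.5421 + 15.0071) = 166.0834 / 38.3129 = 4.33493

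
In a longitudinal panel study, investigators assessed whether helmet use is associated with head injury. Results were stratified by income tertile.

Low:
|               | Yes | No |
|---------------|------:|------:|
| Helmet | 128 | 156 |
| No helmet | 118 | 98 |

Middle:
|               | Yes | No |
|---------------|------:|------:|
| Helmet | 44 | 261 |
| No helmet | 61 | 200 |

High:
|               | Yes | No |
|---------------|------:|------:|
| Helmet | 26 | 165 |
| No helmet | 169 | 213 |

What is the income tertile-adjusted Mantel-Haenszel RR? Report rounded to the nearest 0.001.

RR_MH = Σ(aᵢ·n₀ᵢ/nᵢ) / Σ(cᵢ·n₁ᵢ/nᵢ), with n₁ᵢ = aᵢ+bᵢ (exposed), n₀ᵢ = cᵢ+dᵢ (unexposed), nᵢ = n₁ᵢ+n₀ᵢ.
Stratum 1 (Low): n₁ = 284, n₀ = 216, n = 500; a·n₀/n = 128·216/500 = 55.2960; c·n₁/n = 118·284/500 = 67.0240
Stratum 2 (Middle): n₁ = 305, n₀ = 261, n = 566; a·n₀/n = 44·261/566 = 20.2898; c·n₁/n = 61·305/566 = 32.8710
Stratum 3 (High): n₁ = 191, n₀ = 382, n = 573; a·n₀/n = 26·382/573 = 17.3333; c·n₁/n = 169·191/573 = 56.3333
RR_MH = (55.2960 + 20.2898 + 17.3333) / (67.0240 + 32.8710 + 56.3333) = 92.9191 / 156.2284 = 0.59476

0.595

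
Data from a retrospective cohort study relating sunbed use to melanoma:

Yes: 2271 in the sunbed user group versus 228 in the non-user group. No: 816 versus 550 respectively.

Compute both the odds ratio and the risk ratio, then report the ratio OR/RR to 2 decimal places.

2.67

From the description: a = 2271, b = 816, c = 228, d = 550.
OR = (2271·550)/(816·228) = 1249050/186048 = 6.71359
Risk in exposed = 2271/3087 = 0.73567; risk in unexposed = 228/778 = 0.29306; RR = 2.51030
OR/RR = 6.71359 / 2.51030 = 2.67442
The outcome is not rare, so the OR lies further from 1 than the RR.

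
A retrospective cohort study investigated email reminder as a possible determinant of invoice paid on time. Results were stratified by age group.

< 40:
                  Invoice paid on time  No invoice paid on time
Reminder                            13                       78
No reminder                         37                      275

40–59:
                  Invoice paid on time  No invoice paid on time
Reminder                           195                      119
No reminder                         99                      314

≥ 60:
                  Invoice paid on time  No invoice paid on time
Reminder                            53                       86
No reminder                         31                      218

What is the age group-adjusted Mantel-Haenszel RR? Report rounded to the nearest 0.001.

2.489

RR_MH = Σ(aᵢ·n₀ᵢ/nᵢ) / Σ(cᵢ·n₁ᵢ/nᵢ), with n₁ᵢ = aᵢ+bᵢ (exposed), n₀ᵢ = cᵢ+dᵢ (unexposed), nᵢ = n₁ᵢ+n₀ᵢ.
Stratum 1 (< 40): n₁ = 91, n₀ = 312, n = 403; a·n₀/n = 13·312/403 = 10.0645; c·n₁/n = 37·91/403 = 8.3548
Stratum 2 (40–59): n₁ = 314, n₀ = 413, n = 727; a·n₀/n = 195·413/727 = 110.7772; c·n₁/n = 99·314/727 = 42.7593
Stratum 3 (≥ 60): n₁ = 139, n₀ = 249, n = 388; a·n₀/n = 53·249/388 = 34.0129; c·n₁/n = 31·139/388 = 11.1057
RR_MH = (10.0645 + 110.7772 + 34.0129) / (8.3548 + 42.7593 + 11.1057) = 154.8546 / 62.2198 = 2.48883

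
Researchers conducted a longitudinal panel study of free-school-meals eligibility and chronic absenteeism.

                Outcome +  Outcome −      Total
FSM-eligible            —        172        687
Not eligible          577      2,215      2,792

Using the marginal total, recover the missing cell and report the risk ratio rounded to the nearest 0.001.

The missing cell is in the exposed row: 687 − 172 = 515.
So a = 515, b = 172, c = 577, d = 2215.
RR = [a/(a+b)] / [c/(c+d)] = (515/687) / (577/2792) = 0.74964/0.20666 = 3.62736

3.627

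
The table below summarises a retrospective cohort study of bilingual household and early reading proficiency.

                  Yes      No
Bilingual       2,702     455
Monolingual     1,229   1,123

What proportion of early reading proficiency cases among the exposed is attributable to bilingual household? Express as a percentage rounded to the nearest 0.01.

38.95

Cells: a = 2702, b = 455, c = 1229, d = 1123.
Risk in exposed = 2702/3157 = 0.85588; risk in unexposed = 1229/2352 = 0.52253.
RR = 0.85588/0.52253 = 1.63793
AR% = (RR − 1)/RR × 100 = (1.63793 − 1)/1.63793 × 100 = 38.9475%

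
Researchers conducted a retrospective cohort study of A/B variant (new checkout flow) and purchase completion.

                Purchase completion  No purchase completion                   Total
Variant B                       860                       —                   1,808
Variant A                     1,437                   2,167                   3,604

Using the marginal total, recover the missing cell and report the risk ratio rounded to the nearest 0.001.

1.193

The missing cell is in the exposed row: 1808 − 860 = 948.
So a = 860, b = 948, c = 1437, d = 2167.
RR = [a/(a+b)] / [c/(c+d)] = (860/1808) / (1437/3604) = 0.47566/0.39872 = 1.19297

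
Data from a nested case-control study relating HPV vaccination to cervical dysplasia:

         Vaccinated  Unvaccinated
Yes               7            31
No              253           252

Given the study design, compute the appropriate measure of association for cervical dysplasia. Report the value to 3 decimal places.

0.225

Reading the table with exposure as columns: a = 7 (Vaccinated, case), b = 253 (Vaccinated, non-case), c = 31 (Unvaccinated, case), d = 252.
This is a nested case-control study: participants were sampled on outcome status, so risks in the source population cannot be estimated directly — relative risk is not valid here. The odds ratio is the appropriate measure.
OR = (a·d)/(b·c) = (7 × 252) / (253 × 31) = 1764 / 7843 = 0.22491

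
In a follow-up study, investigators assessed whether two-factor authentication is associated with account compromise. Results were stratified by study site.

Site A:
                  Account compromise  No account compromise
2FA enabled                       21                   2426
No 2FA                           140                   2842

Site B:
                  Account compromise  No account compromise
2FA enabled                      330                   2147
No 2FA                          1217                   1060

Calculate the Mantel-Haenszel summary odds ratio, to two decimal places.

0.14

OR_MH = Σ(aᵢdᵢ/nᵢ) / Σ(bᵢcᵢ/nᵢ), where nᵢ is the stratum total.
Stratum 1 (Site A): n = 5429; a·d/n = 21·2842/5429 = 10.9932; b·c/n = 2426·140/5429 = 62.5603
Stratum 2 (Site B): n = 4754; a·d/n = 330·1060/4754 = 73.5801; b·c/n = 2147·1217/4754 = 549.6212
OR_MH = (10.9932 + 73.5801) / (62.5603 + 549.6212) = 84.5733 / 612.1815 = 0.13815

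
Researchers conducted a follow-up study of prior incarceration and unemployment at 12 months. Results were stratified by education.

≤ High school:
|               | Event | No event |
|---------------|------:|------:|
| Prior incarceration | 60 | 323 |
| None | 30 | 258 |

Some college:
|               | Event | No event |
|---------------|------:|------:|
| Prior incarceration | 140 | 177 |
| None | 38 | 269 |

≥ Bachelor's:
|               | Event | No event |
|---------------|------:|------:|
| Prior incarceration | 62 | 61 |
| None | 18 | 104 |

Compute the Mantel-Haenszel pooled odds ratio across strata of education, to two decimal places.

3.69

OR_MH = Σ(aᵢdᵢ/nᵢ) / Σ(bᵢcᵢ/nᵢ), where nᵢ is the stratum total.
Stratum 1 (≤ High school): n = 671; a·d/n = 60·258/671 = 23.0700; b·c/n = 323·30/671 = 14.4411
Stratum 2 (Some college): n = 624; a·d/n = 140·269/624 = 60.3526; b·c/n = 177·38/624 = 10.7788
Stratum 3 (≥ Bachelor's): n = 245; a·d/n = 62·104/245 = 26.3184; b·c/n = 61·18/245 = 4.4816
OR_MH = (23.0700 + 60.3526 + 26.3184) / (14.4411 + 10.7788 + 4.4816) = 109.7410 / 29.7016 = 3.69478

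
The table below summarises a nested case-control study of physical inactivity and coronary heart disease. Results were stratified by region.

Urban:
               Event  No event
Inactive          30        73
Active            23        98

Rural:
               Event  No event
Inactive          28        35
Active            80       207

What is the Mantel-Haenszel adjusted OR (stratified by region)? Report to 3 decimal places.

OR_MH = Σ(aᵢdᵢ/nᵢ) / Σ(bᵢcᵢ/nᵢ), where nᵢ is the stratum total.
Stratum 1 (Urban): n = 224; a·d/n = 30·98/224 = 13.1250; b·c/n = 73·23/224 = 7.4955
Stratum 2 (Rural): n = 350; a·d/n = 28·207/350 = 16.5600; b·c/n = 35·80/350 = 8.0000
OR_MH = (13.1250 + 16.5600) / (7.4955 + 8.0000) = 29.6850 / 15.4955 = 1.91571

1.916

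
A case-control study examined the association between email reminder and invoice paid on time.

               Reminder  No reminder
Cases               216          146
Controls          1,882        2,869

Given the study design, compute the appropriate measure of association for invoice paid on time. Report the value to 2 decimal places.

Reading the table with exposure as columns: a = 216 (Reminder, case), b = 1882 (Reminder, non-case), c = 146 (No reminder, case), d = 2869.
This is a case-control study: participants were sampled on outcome status, so risks in the source population cannot be estimated directly — relative risk is not valid here. The odds ratio is the appropriate measure.
OR = (a·d)/(b·c) = (216 × 2869) / (1882 × 146) = 619704 / 274772 = 2.25534

2.26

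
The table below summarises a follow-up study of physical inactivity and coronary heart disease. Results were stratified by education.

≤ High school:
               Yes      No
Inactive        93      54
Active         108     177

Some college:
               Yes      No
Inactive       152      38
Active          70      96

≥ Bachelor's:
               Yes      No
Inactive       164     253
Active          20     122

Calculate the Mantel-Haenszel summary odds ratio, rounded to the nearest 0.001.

3.826

OR_MH = Σ(aᵢdᵢ/nᵢ) / Σ(bᵢcᵢ/nᵢ), where nᵢ is the stratum total.
Stratum 1 (≤ High school): n = 432; a·d/n = 93·177/432 = 38.1042; b·c/n = 54·108/432 = 13.5000
Stratum 2 (Some college): n = 356; a·d/n = 152·96/356 = 40.9888; b·c/n = 38·70/356 = 7.4719
Stratum 3 (≥ Bachelor's): n = 559; a·d/n = 164·122/559 = 35.7925; b·c/n = 253·20/559 = 9.0519
OR_MH = (38.1042 + 40.9888 + 35.7925) / (13.5000 + 7.4719 + 9.0519) = 114.8854 / 30.0238 = 3.82648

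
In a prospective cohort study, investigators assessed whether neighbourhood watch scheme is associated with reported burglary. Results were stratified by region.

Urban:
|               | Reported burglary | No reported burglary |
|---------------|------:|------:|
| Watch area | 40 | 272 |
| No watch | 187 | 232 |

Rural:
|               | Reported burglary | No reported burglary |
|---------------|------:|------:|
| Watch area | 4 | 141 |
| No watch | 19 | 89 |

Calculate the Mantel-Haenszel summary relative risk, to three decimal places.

RR_MH = Σ(aᵢ·n₀ᵢ/nᵢ) / Σ(cᵢ·n₁ᵢ/nᵢ), with n₁ᵢ = aᵢ+bᵢ (exposed), n₀ᵢ = cᵢ+dᵢ (unexposed), nᵢ = n₁ᵢ+n₀ᵢ.
Stratum 1 (Urban): n₁ = 312, n₀ = 419, n = 731; a·n₀/n = 40·419/731 = 22.9275; c·n₁/n = 187·312/731 = 79.8140
Stratum 2 (Rural): n₁ = 145, n₀ = 108, n = 253; a·n₀/n = 4·108/253 = 1.7075; c·n₁/n = 19·145/253 = 10.8893
RR_MH = (22.9275 + 1.7075) / (79.8140 + 10.8893) = 24.6350 / 90.7033 = 0.27160

0.272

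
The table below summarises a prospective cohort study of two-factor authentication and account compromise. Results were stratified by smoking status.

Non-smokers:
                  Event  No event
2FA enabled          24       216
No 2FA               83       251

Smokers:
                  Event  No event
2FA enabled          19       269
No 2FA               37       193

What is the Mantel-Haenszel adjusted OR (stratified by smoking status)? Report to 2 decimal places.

0.35

OR_MH = Σ(aᵢdᵢ/nᵢ) / Σ(bᵢcᵢ/nᵢ), where nᵢ is the stratum total.
Stratum 1 (Non-smokers): n = 574; a·d/n = 24·251/574 = 10.4948; b·c/n = 216·83/574 = 31.2334
Stratum 2 (Smokers): n = 518; a·d/n = 19·193/518 = 7.0792; b·c/n = 269·37/518 = 19.2143
OR_MH = (10.4948 + 7.0792) / (31.2334 + 19.2143) = 17.5739 / 50.4477 = 0.34836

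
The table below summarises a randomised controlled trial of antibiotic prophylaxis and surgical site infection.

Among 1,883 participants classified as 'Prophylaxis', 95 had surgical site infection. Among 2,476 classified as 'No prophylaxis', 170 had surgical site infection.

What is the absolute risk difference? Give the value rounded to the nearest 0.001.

-0.018

From the description: a = 95, b = 1788, c = 170, d = 2306.
Risk in exposed = 95/1883 = 0.050451; risk in unexposed = 170/2476 = 0.068659.
Risk difference = 0.050451 − 0.068659 = -0.018208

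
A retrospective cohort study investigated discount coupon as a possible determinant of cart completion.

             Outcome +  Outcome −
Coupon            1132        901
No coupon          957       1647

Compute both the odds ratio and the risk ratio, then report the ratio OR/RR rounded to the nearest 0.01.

Cells: a = 1132, b = 901, c = 957, d = 1647.
OR = (1132·1647)/(901·957) = 1864404/862257 = 2.16224
Risk in exposed = 1132/2033 = 0.55681; risk in unexposed = 957/2604 = 0.36751; RR = 1.51509
OR/RR = 2.16224 / 1.51509 = 1.42714
The outcome is not rare, so the OR lies further from 1 than the RR.

1.43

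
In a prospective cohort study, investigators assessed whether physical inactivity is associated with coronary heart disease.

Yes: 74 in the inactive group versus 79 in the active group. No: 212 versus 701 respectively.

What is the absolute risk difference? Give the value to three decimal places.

From the description: a = 74, b = 212, c = 79, d = 701.
Risk in exposed = 74/286 = 0.258741; risk in unexposed = 79/780 = 0.101282.
Risk difference = 0.258741 − 0.101282 = 0.157459

0.157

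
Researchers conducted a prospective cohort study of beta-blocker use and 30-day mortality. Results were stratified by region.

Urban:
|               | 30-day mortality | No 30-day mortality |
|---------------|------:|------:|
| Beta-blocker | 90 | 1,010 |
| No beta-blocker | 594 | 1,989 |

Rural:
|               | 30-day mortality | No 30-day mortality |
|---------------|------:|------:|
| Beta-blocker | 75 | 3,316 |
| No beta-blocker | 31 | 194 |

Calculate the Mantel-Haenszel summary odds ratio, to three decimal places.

OR_MH = Σ(aᵢdᵢ/nᵢ) / Σ(bᵢcᵢ/nᵢ), where nᵢ is the stratum total.
Stratum 1 (Urban): n = 3683; a·d/n = 90·1989/3683 = 48.6044; b·c/n = 1010·594/3683 = 162.8944
Stratum 2 (Rural): n = 3616; a·d/n = 75·194/3616 = 4.0238; b·c/n = 3316·31/3616 = 28.4281
OR_MH = (48.6044 + 4.0238) / (162.8944 + 28.4281) = 52.6282 / 191.3225 = 0.27508

0.275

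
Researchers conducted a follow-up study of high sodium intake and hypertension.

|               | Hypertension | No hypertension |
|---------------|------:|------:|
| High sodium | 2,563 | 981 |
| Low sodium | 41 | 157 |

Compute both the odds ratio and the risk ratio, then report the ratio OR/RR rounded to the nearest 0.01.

2.86

Cells: a = 2563, b = 981, c = 41, d = 157.
OR = (2563·157)/(981·41) = 402391/40221 = 10.00450
Risk in exposed = 2563/3544 = 0.72319; risk in unexposed = 41/198 = 0.20707; RR = 3.49250
OR/RR = 10.00450 / 3.49250 = 2.86457
The outcome is not rare, so the OR lies further from 1 than the RR.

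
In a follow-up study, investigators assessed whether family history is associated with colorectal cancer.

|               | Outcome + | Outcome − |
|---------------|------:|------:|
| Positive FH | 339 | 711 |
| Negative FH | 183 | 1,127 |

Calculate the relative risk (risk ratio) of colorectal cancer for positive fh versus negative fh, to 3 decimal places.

2.311

Cells: a = 339, b = 711, c = 183, d = 1127.
Risk in exposed = 339/1050 = 0.32286; risk in unexposed = 183/1310 = 0.13969.
RR = 0.32286 / 0.13969 = 2.31116
The risk among the exposed is 2.31 times that among the unexposed.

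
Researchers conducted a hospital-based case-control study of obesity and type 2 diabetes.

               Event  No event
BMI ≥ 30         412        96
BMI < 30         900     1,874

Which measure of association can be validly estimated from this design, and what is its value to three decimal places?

8.936

Cells: a = 412, b = 96, c = 900, d = 1874.
This is a hospital-based case-control study: participants were sampled on outcome status, so risks in the source population cannot be estimated directly — relative risk is not valid here. The odds ratio is the appropriate measure.
OR = (a·d)/(b·c) = (412 × 1874) / (96 × 900) = 772088 / 86400 = 8.93620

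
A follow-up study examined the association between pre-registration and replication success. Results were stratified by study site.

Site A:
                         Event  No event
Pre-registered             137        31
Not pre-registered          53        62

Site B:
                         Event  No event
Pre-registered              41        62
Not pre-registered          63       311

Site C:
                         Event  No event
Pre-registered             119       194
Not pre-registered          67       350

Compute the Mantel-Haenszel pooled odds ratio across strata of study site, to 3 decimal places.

3.579

OR_MH = Σ(aᵢdᵢ/nᵢ) / Σ(bᵢcᵢ/nᵢ), where nᵢ is the stratum total.
Stratum 1 (Site A): n = 283; a·d/n = 137·62/283 = 30.0141; b·c/n = 31·53/283 = 5.8057
Stratum 2 (Site B): n = 477; a·d/n = 41·311/477 = 26.7317; b·c/n = 62·63/477 = 8.1887
Stratum 3 (Site C): n = 730; a·d/n = 119·350/730 = 57.0548; b·c/n = 194·67/730 = 17.8055
OR_MH = (30.0141 + 26.7317 + 57.0548) / (5.8057 + 8.1887 + 17.8055) = 113.8006 / 31.7998 = 3.57866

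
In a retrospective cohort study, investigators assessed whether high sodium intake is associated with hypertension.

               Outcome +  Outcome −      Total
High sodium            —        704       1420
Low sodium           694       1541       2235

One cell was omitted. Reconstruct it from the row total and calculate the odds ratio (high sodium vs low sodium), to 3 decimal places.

2.258

The missing cell is in the exposed row: 1420 − 704 = 716.
So a = 716, b = 704, c = 694, d = 1541.
OR = (a·d)/(b·c) = (716 × 1541) / (704 × 694) = 1103356 / 488576 = 2.25831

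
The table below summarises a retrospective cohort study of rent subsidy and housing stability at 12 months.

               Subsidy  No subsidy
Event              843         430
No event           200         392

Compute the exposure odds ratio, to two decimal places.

Reading the table with exposure as columns: a = 843 (Subsidy, case), b = 200 (Subsidy, non-case), c = 430 (No subsidy, case), d = 392.
OR = (a·d)/(b·c) = (843 × 392) / (200 × 430) = 330456 / 86000 = 3.84251
The odds of housing stability at 12 months are about 3.84 times as high in the subsidy group.

3.84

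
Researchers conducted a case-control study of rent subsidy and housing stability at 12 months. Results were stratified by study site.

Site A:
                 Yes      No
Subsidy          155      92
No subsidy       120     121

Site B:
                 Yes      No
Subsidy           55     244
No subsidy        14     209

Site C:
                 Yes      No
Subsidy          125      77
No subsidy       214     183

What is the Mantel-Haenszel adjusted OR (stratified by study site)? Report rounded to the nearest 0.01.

OR_MH = Σ(aᵢdᵢ/nᵢ) / Σ(bᵢcᵢ/nᵢ), where nᵢ is the stratum total.
Stratum 1 (Site A): n = 488; a·d/n = 155·121/488 = 38.4324; b·c/n = 92·120/488 = 22.6230
Stratum 2 (Site B): n = 522; a·d/n = 55·209/522 = 22.0211; b·c/n = 244·14/522 = 6.5441
Stratum 3 (Site C): n = 599; a·d/n = 125·183/599 = 38.1886; b·c/n = 77·214/599 = 27.5092
OR_MH = (38.4324 + 22.0211 + 38.1886) / (22.6230 + 6.5441 + 27.5092) = 98.6421 / 56.6762 = 1.74045

1.74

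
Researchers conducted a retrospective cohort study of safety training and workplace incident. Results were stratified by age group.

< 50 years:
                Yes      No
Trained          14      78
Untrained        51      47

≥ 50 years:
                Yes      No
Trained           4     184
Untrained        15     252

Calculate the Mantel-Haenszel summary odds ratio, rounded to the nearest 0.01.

0.21

OR_MH = Σ(aᵢdᵢ/nᵢ) / Σ(bᵢcᵢ/nᵢ), where nᵢ is the stratum total.
Stratum 1 (< 50 years): n = 190; a·d/n = 14·47/190 = 3.4632; b·c/n = 78·51/190 = 20.9368
Stratum 2 (≥ 50 years): n = 455; a·d/n = 4·252/455 = 2.2154; b·c/n = 184·15/455 = 6.0659
OR_MH = (3.4632 + 2.2154) / (20.9368 + 6.0659) = 5.6785 / 27.0028 = 0.21029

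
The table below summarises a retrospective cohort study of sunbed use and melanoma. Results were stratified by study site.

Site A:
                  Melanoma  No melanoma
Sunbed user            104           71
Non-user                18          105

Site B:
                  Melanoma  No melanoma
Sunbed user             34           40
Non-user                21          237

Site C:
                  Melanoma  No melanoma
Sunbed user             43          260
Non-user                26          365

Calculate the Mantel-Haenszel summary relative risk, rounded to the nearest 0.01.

3.52

RR_MH = Σ(aᵢ·n₀ᵢ/nᵢ) / Σ(cᵢ·n₁ᵢ/nᵢ), with n₁ᵢ = aᵢ+bᵢ (exposed), n₀ᵢ = cᵢ+dᵢ (unexposed), nᵢ = n₁ᵢ+n₀ᵢ.
Stratum 1 (Site A): n₁ = 175, n₀ = 123, n = 298; a·n₀/n = 104·123/298 = 42.9262; c·n₁/n = 18·175/298 = 10.5705
Stratum 2 (Site B): n₁ = 74, n₀ = 258, n = 332; a·n₀/n = 34·258/332 = 26.4217; c·n₁/n = 21·74/332 = 4.6807
Stratum 3 (Site C): n₁ = 303, n₀ = 391, n = 694; a·n₀/n = 43·391/694 = 24.2262; c·n₁/n = 26·303/694 = 11.3516
RR_MH = (42.9262 + 26.4217 + 24.2262) / (10.5705 + 4.6807 + 11.3516) = 93.5741 / 26.6028 = 3.51746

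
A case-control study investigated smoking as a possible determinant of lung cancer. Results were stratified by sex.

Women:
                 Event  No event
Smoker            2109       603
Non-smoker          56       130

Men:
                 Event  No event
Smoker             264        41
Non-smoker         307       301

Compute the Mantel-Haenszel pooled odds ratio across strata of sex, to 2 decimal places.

OR_MH = Σ(aᵢdᵢ/nᵢ) / Σ(bᵢcᵢ/nᵢ), where nᵢ is the stratum total.
Stratum 1 (Women): n = 2898; a·d/n = 2109·130/2898 = 94.6066; b·c/n = 603·56/2898 = 11.6522
Stratum 2 (Men): n = 913; a·d/n = 264·301/913 = 87.0361; b·c/n = 41·307/913 = 13.7864
OR_MH = (94.6066 + 87.0361) / (11.6522 + 13.7864) = 181.6428 / 25.4386 = 7.14044

7.14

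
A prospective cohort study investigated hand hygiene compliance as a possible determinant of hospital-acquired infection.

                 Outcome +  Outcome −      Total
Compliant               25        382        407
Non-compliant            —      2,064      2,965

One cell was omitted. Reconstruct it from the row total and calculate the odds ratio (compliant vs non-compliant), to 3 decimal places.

0.150

The missing cell is in the unexposed row: 2965 − 2064 = 901.
So a = 25, b = 382, c = 901, d = 2064.
OR = (a·d)/(b·c) = (25 × 2064) / (382 × 901) = 51600 / 344182 = 0.14992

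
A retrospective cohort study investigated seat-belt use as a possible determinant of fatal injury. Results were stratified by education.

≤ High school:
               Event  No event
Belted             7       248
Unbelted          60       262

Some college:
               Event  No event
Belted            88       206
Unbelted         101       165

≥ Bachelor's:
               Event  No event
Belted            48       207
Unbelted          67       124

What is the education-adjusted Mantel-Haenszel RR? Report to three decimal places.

RR_MH = Σ(aᵢ·n₀ᵢ/nᵢ) / Σ(cᵢ·n₁ᵢ/nᵢ), with n₁ᵢ = aᵢ+bᵢ (exposed), n₀ᵢ = cᵢ+dᵢ (unexposed), nᵢ = n₁ᵢ+n₀ᵢ.
Stratum 1 (≤ High school): n₁ = 255, n₀ = 322, n = 577; a·n₀/n = 7·322/577 = 3.9064; c·n₁/n = 60·255/577 = 26.5165
Stratum 2 (Some college): n₁ = 294, n₀ = 266, n = 560; a·n₀/n = 88·266/560 = 41.8000; c·n₁/n = 101·294/560 = 53.0250
Stratum 3 (≥ Bachelor's): n₁ = 255, n₀ = 191, n = 446; a·n₀/n = 48·191/446 = 20.5561; c·n₁/n = 67·255/446 = 38.3072
RR_MH = (3.9064 + 41.8000 + 20.5561) / (26.5165 + 53.0250 + 38.3072) = 66.2625 / 117.8486 = 0.56227

0.562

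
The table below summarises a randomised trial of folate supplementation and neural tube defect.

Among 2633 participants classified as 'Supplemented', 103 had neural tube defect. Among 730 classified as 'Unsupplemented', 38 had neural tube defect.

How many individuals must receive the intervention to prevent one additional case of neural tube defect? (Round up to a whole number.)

Risk in treated group = 103/2633 = 0.03912; risk in control = 38/730 = 0.05205.
Absolute risk reduction = 0.05205 − 0.03912 = 0.01294
NNT = 1 / ARR = 1 / 0.01294 = 77.304 → round up → 78

78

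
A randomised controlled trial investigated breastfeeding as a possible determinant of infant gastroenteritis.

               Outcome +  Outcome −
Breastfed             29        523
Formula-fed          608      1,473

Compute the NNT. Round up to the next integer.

Risk in treated group = 29/552 = 0.05254; risk in control = 608/2081 = 0.29217.
Absolute risk reduction = 0.29217 − 0.05254 = 0.23963
NNT = 1 / ARR = 1 / 0.23963 = 4.173 → round up → 5

5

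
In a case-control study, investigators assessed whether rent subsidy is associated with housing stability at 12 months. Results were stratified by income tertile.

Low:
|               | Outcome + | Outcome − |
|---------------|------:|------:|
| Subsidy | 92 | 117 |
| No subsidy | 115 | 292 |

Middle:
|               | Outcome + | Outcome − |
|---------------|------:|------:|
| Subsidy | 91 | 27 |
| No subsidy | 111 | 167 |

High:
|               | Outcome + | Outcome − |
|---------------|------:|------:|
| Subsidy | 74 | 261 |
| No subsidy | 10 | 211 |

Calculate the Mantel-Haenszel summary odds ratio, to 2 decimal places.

OR_MH = Σ(aᵢdᵢ/nᵢ) / Σ(bᵢcᵢ/nᵢ), where nᵢ is the stratum total.
Stratum 1 (Low): n = 616; a·d/n = 92·292/616 = 43.6104; b·c/n = 117·115/616 = 21.8425
Stratum 2 (Middle): n = 396; a·d/n = 91·167/396 = 38.3763; b·c/n = 27·111/396 = 7.5682
Stratum 3 (High): n = 556; a·d/n = 74·211/556 = 28.0827; b·c/n = 261·10/556 = 4.6942
OR_MH = (43.6104 + 38.3763 + 28.0827) / (21.8425 + 7.5682 + 4.6942) = 110.0694 / 34.1050 = 3.22737

3.23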